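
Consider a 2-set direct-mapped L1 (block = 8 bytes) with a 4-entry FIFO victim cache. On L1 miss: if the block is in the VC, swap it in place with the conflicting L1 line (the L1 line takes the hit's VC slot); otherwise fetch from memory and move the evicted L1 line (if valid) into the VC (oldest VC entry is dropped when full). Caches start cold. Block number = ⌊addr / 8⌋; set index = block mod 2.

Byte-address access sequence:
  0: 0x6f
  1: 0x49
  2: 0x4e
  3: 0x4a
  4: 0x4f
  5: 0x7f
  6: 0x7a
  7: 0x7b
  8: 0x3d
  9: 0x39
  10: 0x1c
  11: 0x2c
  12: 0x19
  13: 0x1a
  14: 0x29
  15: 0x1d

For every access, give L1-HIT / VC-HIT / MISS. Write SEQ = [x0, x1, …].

SEQ = [MISS, MISS, L1-HIT, L1-HIT, L1-HIT, MISS, L1-HIT, L1-HIT, MISS, L1-HIT, MISS, MISS, VC-HIT, L1-HIT, VC-HIT, VC-HIT]

#0 0x6f→b13/s1 MISS; vc=[]
#1 0x49→b9/s1 MISS; vc=[13]
#2 0x4e→b9/s1 L1-HIT; vc=[13]
#3 0x4a→b9/s1 L1-HIT; vc=[13]
#4 0x4f→b9/s1 L1-HIT; vc=[13]
#5 0x7f→b15/s1 MISS; vc=[13,9]
#6 0x7a→b15/s1 L1-HIT; vc=[13,9]
#7 0x7b→b15/s1 L1-HIT; vc=[13,9]
#8 0x3d→b7/s1 MISS; vc=[13,9,15]
#9 0x39→b7/s1 L1-HIT; vc=[13,9,15]
#10 0x1c→b3/s1 MISS; vc=[13,9,15,7]
#11 0x2c→b5/s1 MISS; vc=[9,15,7,3]
#12 0x19→b3/s1 VC-HIT; vc=[9,15,7,5]
#13 0x1a→b3/s1 L1-HIT; vc=[9,15,7,5]
#14 0x29→b5/s1 VC-HIT; vc=[9,15,7,3]
#15 0x1d→b3/s1 VC-HIT; vc=[9,15,7,5]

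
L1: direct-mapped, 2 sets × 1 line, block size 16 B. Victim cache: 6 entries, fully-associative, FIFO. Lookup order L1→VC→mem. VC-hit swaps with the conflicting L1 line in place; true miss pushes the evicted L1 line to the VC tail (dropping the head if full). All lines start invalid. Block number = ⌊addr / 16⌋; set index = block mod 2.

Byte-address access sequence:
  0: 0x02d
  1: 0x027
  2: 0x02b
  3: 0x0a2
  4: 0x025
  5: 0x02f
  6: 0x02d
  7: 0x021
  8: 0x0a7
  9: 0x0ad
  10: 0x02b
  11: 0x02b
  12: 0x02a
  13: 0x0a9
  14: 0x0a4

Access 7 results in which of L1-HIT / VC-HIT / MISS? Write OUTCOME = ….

#0 0x2d→b2/s0 MISS; vc=[]
#1 0x27→b2/s0 L1-HIT; vc=[]
#2 0x2b→b2/s0 L1-HIT; vc=[]
#3 0xa2→b10/s0 MISS; vc=[2]
#4 0x25→b2/s0 VC-HIT; vc=[10]
#5 0x2f→b2/s0 L1-HIT; vc=[10]
#6 0x2d→b2/s0 L1-HIT; vc=[10]
#7 0x21→b2/s0 L1-HIT; vc=[10]
#8 0xa7→b10/s0 VC-HIT; vc=[2]
#9 0xad→b10/s0 L1-HIT; vc=[2]
#10 0x2b→b2/s0 VC-HIT; vc=[10]
#11 0x2b→b2/s0 L1-HIT; vc=[10]
#12 0x2a→b2/s0 L1-HIT; vc=[10]
#13 0xa9→b10/s0 VC-HIT; vc=[2]
#14 0xa4→b10/s0 L1-HIT; vc=[2]

OUTCOME = L1-HIT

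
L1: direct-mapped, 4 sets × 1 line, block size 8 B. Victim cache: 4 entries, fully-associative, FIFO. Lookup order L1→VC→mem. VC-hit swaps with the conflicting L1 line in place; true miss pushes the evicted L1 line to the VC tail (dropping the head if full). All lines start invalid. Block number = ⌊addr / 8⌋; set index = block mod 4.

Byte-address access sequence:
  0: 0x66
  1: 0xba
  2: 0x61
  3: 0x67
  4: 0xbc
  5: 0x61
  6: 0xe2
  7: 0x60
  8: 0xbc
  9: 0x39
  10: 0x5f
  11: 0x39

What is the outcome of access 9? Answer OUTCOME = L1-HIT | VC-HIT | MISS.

0: 0x66 (blk 12, set 0) → MISS  vc=[]
1: 0xba (blk 23, set 3) → MISS  vc=[]
2: 0x61 (blk 12, set 0) → L1-HIT  vc=[]
3: 0x67 (blk 12, set 0) → L1-HIT  vc=[]
4: 0xbc (blk 23, set 3) → L1-HIT  vc=[]
5: 0x61 (blk 12, set 0) → L1-HIT  vc=[]
6: 0xe2 (blk 28, set 0) → MISS  vc=[12]
7: 0x60 (blk 12, set 0) → VC-HIT  vc=[28]
8: 0xbc (blk 23, set 3) → L1-HIT  vc=[28]
9: 0x39 (blk 7, set 3) → MISS  vc=[28, 23]
10: 0x5f (blk 11, set 3) → MISS  vc=[28, 23, 7]
11: 0x39 (blk 7, set 3) → VC-HIT  vc=[28, 23, 11]

OUTCOME = MISS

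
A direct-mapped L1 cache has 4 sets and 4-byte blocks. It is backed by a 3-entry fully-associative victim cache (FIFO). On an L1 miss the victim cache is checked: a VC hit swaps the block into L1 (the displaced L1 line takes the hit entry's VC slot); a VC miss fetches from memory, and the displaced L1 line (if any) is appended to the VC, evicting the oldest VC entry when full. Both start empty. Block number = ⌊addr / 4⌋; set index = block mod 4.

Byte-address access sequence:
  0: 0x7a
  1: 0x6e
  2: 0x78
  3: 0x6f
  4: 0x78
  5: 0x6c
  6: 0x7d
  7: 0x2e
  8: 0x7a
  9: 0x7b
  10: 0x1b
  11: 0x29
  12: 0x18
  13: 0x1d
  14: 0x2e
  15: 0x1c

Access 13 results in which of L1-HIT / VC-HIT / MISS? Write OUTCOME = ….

OUTCOME = MISS

0: 0x7a (blk 30, set 2) → MISS  vc=[]
1: 0x6e (blk 27, set 3) → MISS  vc=[]
2: 0x78 (blk 30, set 2) → L1-HIT  vc=[]
3: 0x6f (blk 27, set 3) → L1-HIT  vc=[]
4: 0x78 (blk 30, set 2) → L1-HIT  vc=[]
5: 0x6c (blk 27, set 3) → L1-HIT  vc=[]
6: 0x7d (blk 31, set 3) → MISS  vc=[27]
7: 0x2e (blk 11, set 3) → MISS  vc=[27, 31]
8: 0x7a (blk 30, set 2) → L1-HIT  vc=[27, 31]
9: 0x7b (blk 30, set 2) → L1-HIT  vc=[27, 31]
10: 0x1b (blk 6, set 2) → MISS  vc=[27, 31, 30]
11: 0x29 (blk 10, set 2) → MISS  vc=[31, 30, 6]
12: 0x18 (blk 6, set 2) → VC-HIT  vc=[31, 30, 10]
13: 0x1d (blk 7, set 3) → MISS  vc=[30, 10, 11]
14: 0x2e (blk 11, set 3) → VC-HIT  vc=[30, 10, 7]
15: 0x1c (blk 7, set 3) → VC-HIT  vc=[30, 10, 11]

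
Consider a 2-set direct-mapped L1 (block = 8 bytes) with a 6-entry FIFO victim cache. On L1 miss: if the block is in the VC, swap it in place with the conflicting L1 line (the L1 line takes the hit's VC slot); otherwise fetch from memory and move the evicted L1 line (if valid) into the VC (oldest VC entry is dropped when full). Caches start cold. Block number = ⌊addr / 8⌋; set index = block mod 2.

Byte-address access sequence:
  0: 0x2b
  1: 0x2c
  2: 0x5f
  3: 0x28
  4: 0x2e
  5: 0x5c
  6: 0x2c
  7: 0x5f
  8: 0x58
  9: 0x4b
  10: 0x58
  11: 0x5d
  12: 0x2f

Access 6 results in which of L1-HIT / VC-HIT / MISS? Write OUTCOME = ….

0: 0x2b (blk 5, set 1) → MISS  vc=[]
1: 0x2c (blk 5, set 1) → L1-HIT  vc=[]
2: 0x5f (blk 11, set 1) → MISS  vc=[5]
3: 0x28 (blk 5, set 1) → VC-HIT  vc=[11]
4: 0x2e (blk 5, set 1) → L1-HIT  vc=[11]
5: 0x5c (blk 11, set 1) → VC-HIT  vc=[5]
6: 0x2c (blk 5, set 1) → VC-HIT  vc=[11]
7: 0x5f (blk 11, set 1) → VC-HIT  vc=[5]
8: 0x58 (blk 11, set 1) → L1-HIT  vc=[5]
9: 0x4b (blk 9, set 1) → MISS  vc=[5, 11]
10: 0x58 (blk 11, set 1) → VC-HIT  vc=[5, 9]
11: 0x5d (blk 11, set 1) → L1-HIT  vc=[5, 9]
12: 0x2f (blk 5, set 1) → VC-HIT  vc=[11, 9]

OUTCOME = VC-HIT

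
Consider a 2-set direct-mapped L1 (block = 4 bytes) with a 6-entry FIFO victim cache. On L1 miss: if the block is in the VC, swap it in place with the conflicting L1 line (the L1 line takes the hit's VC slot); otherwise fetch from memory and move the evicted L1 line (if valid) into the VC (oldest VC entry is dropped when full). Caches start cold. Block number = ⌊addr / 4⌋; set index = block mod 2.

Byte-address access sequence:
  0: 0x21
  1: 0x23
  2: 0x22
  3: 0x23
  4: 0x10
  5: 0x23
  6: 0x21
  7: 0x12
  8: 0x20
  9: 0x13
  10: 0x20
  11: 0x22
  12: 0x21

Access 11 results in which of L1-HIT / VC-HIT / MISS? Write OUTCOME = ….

OUTCOME = L1-HIT

0: 0x21 (blk 8, set 0) → MISS  vc=[]
1: 0x23 (blk 8, set 0) → L1-HIT  vc=[]
2: 0x22 (blk 8, set 0) → L1-HIT  vc=[]
3: 0x23 (blk 8, set 0) → L1-HIT  vc=[]
4: 0x10 (blk 4, set 0) → MISS  vc=[8]
5: 0x23 (blk 8, set 0) → VC-HIT  vc=[4]
6: 0x21 (blk 8, set 0) → L1-HIT  vc=[4]
7: 0x12 (blk 4, set 0) → VC-HIT  vc=[8]
8: 0x20 (blk 8, set 0) → VC-HIT  vc=[4]
9: 0x13 (blk 4, set 0) → VC-HIT  vc=[8]
10: 0x20 (blk 8, set 0) → VC-HIT  vc=[4]
11: 0x22 (blk 8, set 0) → L1-HIT  vc=[4]
12: 0x21 (blk 8, set 0) → L1-HIT  vc=[4]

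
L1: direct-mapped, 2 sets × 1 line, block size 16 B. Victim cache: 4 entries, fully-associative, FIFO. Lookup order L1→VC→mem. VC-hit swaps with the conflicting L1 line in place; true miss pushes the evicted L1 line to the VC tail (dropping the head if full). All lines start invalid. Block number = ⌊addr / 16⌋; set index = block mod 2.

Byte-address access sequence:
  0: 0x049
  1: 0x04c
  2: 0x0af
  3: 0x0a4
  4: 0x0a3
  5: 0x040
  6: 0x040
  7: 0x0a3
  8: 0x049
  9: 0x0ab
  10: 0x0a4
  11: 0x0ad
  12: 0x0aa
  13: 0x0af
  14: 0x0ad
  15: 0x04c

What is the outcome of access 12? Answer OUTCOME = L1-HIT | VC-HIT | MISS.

0: 0x49 (blk 4, set 0) → MISS  vc=[]
1: 0x4c (blk 4, set 0) → L1-HIT  vc=[]
2: 0xaf (blk 10, set 0) → MISS  vc=[4]
3: 0xa4 (blk 10, set 0) → L1-HIT  vc=[4]
4: 0xa3 (blk 10, set 0) → L1-HIT  vc=[4]
5: 0x40 (blk 4, set 0) → VC-HIT  vc=[10]
6: 0x40 (blk 4, set 0) → L1-HIT  vc=[10]
7: 0xa3 (blk 10, set 0) → VC-HIT  vc=[4]
8: 0x49 (blk 4, set 0) → VC-HIT  vc=[10]
9: 0xab (blk 10, set 0) → VC-HIT  vc=[4]
10: 0xa4 (blk 10, set 0) → L1-HIT  vc=[4]
11: 0xad (blk 10, set 0) → L1-HIT  vc=[4]
12: 0xaa (blk 10, set 0) → L1-HIT  vc=[4]
13: 0xaf (blk 10, set 0) → L1-HIT  vc=[4]
14: 0xad (blk 10, set 0) → L1-HIT  vc=[4]
15: 0x4c (blk 4, set 0) → VC-HIT  vc=[10]

OUTCOME = L1-HIT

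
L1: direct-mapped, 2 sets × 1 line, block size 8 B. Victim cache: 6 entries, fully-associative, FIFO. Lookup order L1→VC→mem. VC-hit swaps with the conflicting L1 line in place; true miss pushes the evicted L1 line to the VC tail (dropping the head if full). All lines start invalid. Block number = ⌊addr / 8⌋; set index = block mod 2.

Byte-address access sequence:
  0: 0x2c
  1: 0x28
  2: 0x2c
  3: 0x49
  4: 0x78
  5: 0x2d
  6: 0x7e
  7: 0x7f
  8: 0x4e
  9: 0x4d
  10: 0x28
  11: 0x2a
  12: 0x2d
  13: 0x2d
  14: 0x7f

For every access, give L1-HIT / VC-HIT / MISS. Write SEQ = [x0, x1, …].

0: 0x2c (blk 5, set 1) → MISS  vc=[]
1: 0x28 (blk 5, set 1) → L1-HIT  vc=[]
2: 0x2c (blk 5, set 1) → L1-HIT  vc=[]
3: 0x49 (blk 9, set 1) → MISS  vc=[5]
4: 0x78 (blk 15, set 1) → MISS  vc=[5, 9]
5: 0x2d (blk 5, set 1) → VC-HIT  vc=[15, 9]
6: 0x7e (blk 15, set 1) → VC-HIT  vc=[5, 9]
7: 0x7f (blk 15, set 1) → L1-HIT  vc=[5, 9]
8: 0x4e (blk 9, set 1) → VC-HIT  vc=[5, 15]
9: 0x4d (blk 9, set 1) → L1-HIT  vc=[5, 15]
10: 0x28 (blk 5, set 1) → VC-HIT  vc=[9, 15]
11: 0x2a (blk 5, set 1) → L1-HIT  vc=[9, 15]
12: 0x2d (blk 5, set 1) → L1-HIT  vc=[9, 15]
13: 0x2d (blk 5, set 1) → L1-HIT  vc=[9, 15]
14: 0x7f (blk 15, set 1) → VC-HIT  vc=[9, 5]

SEQ = [MISS, L1-HIT, L1-HIT, MISS, MISS, VC-HIT, VC-HIT, L1-HIT, VC-HIT, L1-HIT, VC-HIT, L1-HIT, L1-HIT, L1-HIT, VC-HIT]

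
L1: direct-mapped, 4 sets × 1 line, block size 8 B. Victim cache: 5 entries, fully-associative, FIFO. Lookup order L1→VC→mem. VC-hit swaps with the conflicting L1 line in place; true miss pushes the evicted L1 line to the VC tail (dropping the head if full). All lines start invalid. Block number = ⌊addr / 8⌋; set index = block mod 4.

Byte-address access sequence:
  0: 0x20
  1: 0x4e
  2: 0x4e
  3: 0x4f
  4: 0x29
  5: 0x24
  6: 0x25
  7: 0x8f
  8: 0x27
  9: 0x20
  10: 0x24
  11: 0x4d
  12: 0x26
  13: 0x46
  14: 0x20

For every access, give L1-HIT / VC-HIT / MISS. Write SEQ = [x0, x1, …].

SEQ = [MISS, MISS, L1-HIT, L1-HIT, MISS, L1-HIT, L1-HIT, MISS, L1-HIT, L1-HIT, L1-HIT, VC-HIT, L1-HIT, MISS, VC-HIT]

0: 0x20 (blk 4, set 0) → MISS  vc=[]
1: 0x4e (blk 9, set 1) → MISS  vc=[]
2: 0x4e (blk 9, set 1) → L1-HIT  vc=[]
3: 0x4f (blk 9, set 1) → L1-HIT  vc=[]
4: 0x29 (blk 5, set 1) → MISS  vc=[9]
5: 0x24 (blk 4, set 0) → L1-HIT  vc=[9]
6: 0x25 (blk 4, set 0) → L1-HIT  vc=[9]
7: 0x8f (blk 17, set 1) → MISS  vc=[9, 5]
8: 0x27 (blk 4, set 0) → L1-HIT  vc=[9, 5]
9: 0x20 (blk 4, set 0) → L1-HIT  vc=[9, 5]
10: 0x24 (blk 4, set 0) → L1-HIT  vc=[9, 5]
11: 0x4d (blk 9, set 1) → VC-HIT  vc=[17, 5]
12: 0x26 (blk 4, set 0) → L1-HIT  vc=[17, 5]
13: 0x46 (blk 8, set 0) → MISS  vc=[17, 5, 4]
14: 0x20 (blk 4, set 0) → VC-HIT  vc=[17, 5, 8]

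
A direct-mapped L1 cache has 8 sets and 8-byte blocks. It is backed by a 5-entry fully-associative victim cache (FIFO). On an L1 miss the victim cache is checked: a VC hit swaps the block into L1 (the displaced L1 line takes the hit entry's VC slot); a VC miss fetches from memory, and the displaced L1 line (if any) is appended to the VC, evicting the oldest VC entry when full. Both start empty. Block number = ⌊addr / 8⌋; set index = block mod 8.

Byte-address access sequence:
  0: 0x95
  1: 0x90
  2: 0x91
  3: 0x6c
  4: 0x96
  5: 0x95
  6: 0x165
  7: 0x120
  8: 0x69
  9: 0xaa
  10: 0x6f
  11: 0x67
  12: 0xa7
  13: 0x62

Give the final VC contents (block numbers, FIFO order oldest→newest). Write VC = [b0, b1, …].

VC = [44, 21, 36, 20]

  [0] addr=0x95 blk=18 s=2: MISS | VC []
  [1] addr=0x90 blk=18 s=2: L1-HIT | VC []
  [2] addr=0x91 blk=18 s=2: L1-HIT | VC []
  [3] addr=0x6c blk=13 s=5: MISS | VC []
  [4] addr=0x96 blk=18 s=2: L1-HIT | VC []
  [5] addr=0x95 blk=18 s=2: L1-HIT | VC []
  [6] addr=0x165 blk=44 s=4: MISS | VC []
  [7] addr=0x120 blk=36 s=4: MISS | VC [44]
  [8] addr=0x69 blk=13 s=5: L1-HIT | VC [44]
  [9] addr=0xaa blk=21 s=5: MISS | VC [44, 13]
  [10] addr=0x6f blk=13 s=5: VC-HIT | VC [44, 21]
  [11] addr=0x67 blk=12 s=4: MISS | VC [44, 21, 36]
  [12] addr=0xa7 blk=20 s=4: MISS | VC [44, 21, 36, 12]
  [13] addr=0x62 blk=12 s=4: VC-HIT | VC [44, 21, 36, 20]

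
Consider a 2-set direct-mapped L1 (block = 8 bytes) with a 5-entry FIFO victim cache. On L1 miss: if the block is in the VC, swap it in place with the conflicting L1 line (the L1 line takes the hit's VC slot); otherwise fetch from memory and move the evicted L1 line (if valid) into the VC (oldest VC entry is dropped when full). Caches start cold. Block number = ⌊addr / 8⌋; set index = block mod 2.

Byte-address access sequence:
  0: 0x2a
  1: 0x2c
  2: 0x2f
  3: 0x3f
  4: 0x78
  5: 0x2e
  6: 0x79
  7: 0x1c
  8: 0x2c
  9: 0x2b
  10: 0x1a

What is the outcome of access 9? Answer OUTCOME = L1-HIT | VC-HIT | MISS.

  [0] addr=0x2a blk=5 s=1: MISS | VC []
  [1] addr=0x2c blk=5 s=1: L1-HIT | VC []
  [2] addr=0x2f blk=5 s=1: L1-HIT | VC []
  [3] addr=0x3f blk=7 s=1: MISS | VC [5]
  [4] addr=0x78 blk=15 s=1: MISS | VC [5, 7]
  [5] addr=0x2e blk=5 s=1: VC-HIT | VC [15, 7]
  [6] addr=0x79 blk=15 s=1: VC-HIT | VC [5, 7]
  [7] addr=0x1c blk=3 s=1: MISS | VC [5, 7, 15]
  [8] addr=0x2c blk=5 s=1: VC-HIT | VC [3, 7, 15]
  [9] addr=0x2b blk=5 s=1: L1-HIT | VC [3, 7, 15]
  [10] addr=0x1a blk=3 s=1: VC-HIT | VC [5, 7, 15]

OUTCOME = L1-HIT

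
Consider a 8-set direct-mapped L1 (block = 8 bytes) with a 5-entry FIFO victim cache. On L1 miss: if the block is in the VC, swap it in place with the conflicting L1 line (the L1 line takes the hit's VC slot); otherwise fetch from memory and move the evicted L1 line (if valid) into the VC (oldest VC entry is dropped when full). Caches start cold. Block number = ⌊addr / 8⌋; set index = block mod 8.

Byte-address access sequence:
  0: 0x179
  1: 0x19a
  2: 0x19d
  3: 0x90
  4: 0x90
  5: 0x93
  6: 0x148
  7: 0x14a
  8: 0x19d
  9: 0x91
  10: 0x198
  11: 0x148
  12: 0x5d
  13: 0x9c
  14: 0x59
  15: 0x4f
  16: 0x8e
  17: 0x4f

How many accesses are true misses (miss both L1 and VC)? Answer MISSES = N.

MISSES = 8

0: 0x179 (blk 47, set 7) → MISS  vc=[]
1: 0x19a (blk 51, set 3) → MISS  vc=[]
2: 0x19d (blk 51, set 3) → L1-HIT  vc=[]
3: 0x90 (blk 18, set 2) → MISS  vc=[]
4: 0x90 (blk 18, set 2) → L1-HIT  vc=[]
5: 0x93 (blk 18, set 2) → L1-HIT  vc=[]
6: 0x148 (blk 41, set 1) → MISS  vc=[]
7: 0x14a (blk 41, set 1) → L1-HIT  vc=[]
8: 0x19d (blk 51, set 3) → L1-HIT  vc=[]
9: 0x91 (blk 18, set 2) → L1-HIT  vc=[]
10: 0x198 (blk 51, set 3) → L1-HIT  vc=[]
11: 0x148 (blk 41, set 1) → L1-HIT  vc=[]
12: 0x5d (blk 11, set 3) → MISS  vc=[51]
13: 0x9c (blk 19, set 3) → MISS  vc=[51, 11]
14: 0x59 (blk 11, set 3) → VC-HIT  vc=[51, 19]
15: 0x4f (blk 9, set 1) → MISS  vc=[51, 19, 41]
16: 0x8e (blk 17, set 1) → MISS  vc=[51, 19, 41, 9]
17: 0x4f (blk 9, set 1) → VC-HIT  vc=[51, 19, 41, 17]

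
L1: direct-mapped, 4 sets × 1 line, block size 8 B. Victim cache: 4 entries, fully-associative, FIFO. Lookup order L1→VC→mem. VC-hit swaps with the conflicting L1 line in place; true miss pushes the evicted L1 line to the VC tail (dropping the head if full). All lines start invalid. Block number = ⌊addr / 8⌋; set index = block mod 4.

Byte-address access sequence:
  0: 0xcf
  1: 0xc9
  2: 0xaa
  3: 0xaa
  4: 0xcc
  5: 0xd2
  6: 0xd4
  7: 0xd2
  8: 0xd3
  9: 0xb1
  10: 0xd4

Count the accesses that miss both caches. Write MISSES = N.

MISSES = 4

  [0] addr=0xcf blk=25 s=1: MISS | VC []
  [1] addr=0xc9 blk=25 s=1: L1-HIT | VC []
  [2] addr=0xaa blk=21 s=1: MISS | VC [25]
  [3] addr=0xaa blk=21 s=1: L1-HIT | VC [25]
  [4] addr=0xcc blk=25 s=1: VC-HIT | VC [21]
  [5] addr=0xd2 blk=26 s=2: MISS | VC [21]
  [6] addr=0xd4 blk=26 s=2: L1-HIT | VC [21]
  [7] addr=0xd2 blk=26 s=2: L1-HIT | VC [21]
  [8] addr=0xd3 blk=26 s=2: L1-HIT | VC [21]
  [9] addr=0xb1 blk=22 s=2: MISS | VC [21, 26]
  [10] addr=0xd4 blk=26 s=2: VC-HIT | VC [21, 22]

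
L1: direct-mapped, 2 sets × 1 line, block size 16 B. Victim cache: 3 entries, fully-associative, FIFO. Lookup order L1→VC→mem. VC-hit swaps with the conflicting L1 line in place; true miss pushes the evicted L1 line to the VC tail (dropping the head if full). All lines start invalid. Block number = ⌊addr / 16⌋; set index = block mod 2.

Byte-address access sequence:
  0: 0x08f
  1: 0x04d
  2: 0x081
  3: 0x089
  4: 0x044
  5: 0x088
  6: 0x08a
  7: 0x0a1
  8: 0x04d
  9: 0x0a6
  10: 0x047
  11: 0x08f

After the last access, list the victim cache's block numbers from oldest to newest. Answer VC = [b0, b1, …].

VC = [10, 4]

#0 0x8f→b8/s0 MISS; vc=[]
#1 0x4d→b4/s0 MISS; vc=[8]
#2 0x81→b8/s0 VC-HIT; vc=[4]
#3 0x89→b8/s0 L1-HIT; vc=[4]
#4 0x44→b4/s0 VC-HIT; vc=[8]
#5 0x88→b8/s0 VC-HIT; vc=[4]
#6 0x8a→b8/s0 L1-HIT; vc=[4]
#7 0xa1→b10/s0 MISS; vc=[4,8]
#8 0x4d→b4/s0 VC-HIT; vc=[10,8]
#9 0xa6→b10/s0 VC-HIT; vc=[4,8]
#10 0x47→b4/s0 VC-HIT; vc=[10,8]
#11 0x8f→b8/s0 VC-HIT; vc=[10,4]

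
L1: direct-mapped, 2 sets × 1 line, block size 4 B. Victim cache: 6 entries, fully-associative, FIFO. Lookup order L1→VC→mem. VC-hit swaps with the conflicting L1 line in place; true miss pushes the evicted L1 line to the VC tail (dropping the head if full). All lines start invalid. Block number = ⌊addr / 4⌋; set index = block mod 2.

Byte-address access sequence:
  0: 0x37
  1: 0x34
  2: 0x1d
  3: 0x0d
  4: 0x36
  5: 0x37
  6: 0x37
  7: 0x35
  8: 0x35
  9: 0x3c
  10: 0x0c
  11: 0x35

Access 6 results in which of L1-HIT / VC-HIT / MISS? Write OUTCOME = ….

OUTCOME = L1-HIT

  [0] addr=0x37 blk=13 s=1: MISS | VC []
  [1] addr=0x34 blk=13 s=1: L1-HIT | VC []
  [2] addr=0x1d blk=7 s=1: MISS | VC [13]
  [3] addr=0xd blk=3 s=1: MISS | VC [13, 7]
  [4] addr=0x36 blk=13 s=1: VC-HIT | VC [3, 7]
  [5] addr=0x37 blk=13 s=1: L1-HIT | VC [3, 7]
  [6] addr=0x37 blk=13 s=1: L1-HIT | VC [3, 7]
  [7] addr=0x35 blk=13 s=1: L1-HIT | VC [3, 7]
  [8] addr=0x35 blk=13 s=1: L1-HIT | VC [3, 7]
  [9] addr=0x3c blk=15 s=1: MISS | VC [3, 7, 13]
  [10] addr=0xc blk=3 s=1: VC-HIT | VC [15, 7, 13]
  [11] addr=0x35 blk=13 s=1: VC-HIT | VC [15, 7, 3]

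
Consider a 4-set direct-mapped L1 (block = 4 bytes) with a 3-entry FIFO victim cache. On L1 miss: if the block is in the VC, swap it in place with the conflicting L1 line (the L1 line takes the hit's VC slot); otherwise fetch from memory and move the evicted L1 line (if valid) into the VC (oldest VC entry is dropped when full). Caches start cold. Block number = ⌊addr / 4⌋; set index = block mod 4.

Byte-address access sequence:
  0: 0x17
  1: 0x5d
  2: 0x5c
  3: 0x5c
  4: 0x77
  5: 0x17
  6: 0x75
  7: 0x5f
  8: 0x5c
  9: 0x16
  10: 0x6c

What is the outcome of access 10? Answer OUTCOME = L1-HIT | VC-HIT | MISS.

#0 0x17→b5/s1 MISS; vc=[]
#1 0x5d→b23/s3 MISS; vc=[]
#2 0x5c→b23/s3 L1-HIT; vc=[]
#3 0x5c→b23/s3 L1-HIT; vc=[]
#4 0x77→b29/s1 MISS; vc=[5]
#5 0x17→b5/s1 VC-HIT; vc=[29]
#6 0x75→b29/s1 VC-HIT; vc=[5]
#7 0x5f→b23/s3 L1-HIT; vc=[5]
#8 0x5c→b23/s3 L1-HIT; vc=[5]
#9 0x16→b5/s1 VC-HIT; vc=[29]
#10 0x6c→b27/s3 MISS; vc=[29,23]

OUTCOME = MISS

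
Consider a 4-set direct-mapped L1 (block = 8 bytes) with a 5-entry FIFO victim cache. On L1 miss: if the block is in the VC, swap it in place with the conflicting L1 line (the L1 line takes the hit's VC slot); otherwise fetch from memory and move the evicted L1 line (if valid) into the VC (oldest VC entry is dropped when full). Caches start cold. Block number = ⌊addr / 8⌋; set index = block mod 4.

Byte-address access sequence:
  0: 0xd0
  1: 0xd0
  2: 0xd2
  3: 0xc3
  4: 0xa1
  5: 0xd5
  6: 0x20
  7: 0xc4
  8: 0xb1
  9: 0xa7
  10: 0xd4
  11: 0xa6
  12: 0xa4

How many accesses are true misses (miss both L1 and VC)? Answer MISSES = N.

  [0] addr=0xd0 blk=26 s=2: MISS | VC []
  [1] addr=0xd0 blk=26 s=2: L1-HIT | VC []
  [2] addr=0xd2 blk=26 s=2: L1-HIT | VC []
  [3] addr=0xc3 blk=24 s=0: MISS | VC []
  [4] addr=0xa1 blk=20 s=0: MISS | VC [24]
  [5] addr=0xd5 blk=26 s=2: L1-HIT | VC [24]
  [6] addr=0x20 blk=4 s=0: MISS | VC [24, 20]
  [7] addr=0xc4 blk=24 s=0: VC-HIT | VC [4, 20]
  [8] addr=0xb1 blk=22 s=2: MISS | VC [4, 20, 26]
  [9] addr=0xa7 blk=20 s=0: VC-HIT | VC [4, 24, 26]
  [10] addr=0xd4 blk=26 s=2: VC-HIT | VC [4, 24, 22]
  [11] addr=0xa6 blk=20 s=0: L1-HIT | VC [4, 24, 22]
  [12] addr=0xa4 blk=20 s=0: L1-HIT | VC [4, 24, 22]

MISSES = 5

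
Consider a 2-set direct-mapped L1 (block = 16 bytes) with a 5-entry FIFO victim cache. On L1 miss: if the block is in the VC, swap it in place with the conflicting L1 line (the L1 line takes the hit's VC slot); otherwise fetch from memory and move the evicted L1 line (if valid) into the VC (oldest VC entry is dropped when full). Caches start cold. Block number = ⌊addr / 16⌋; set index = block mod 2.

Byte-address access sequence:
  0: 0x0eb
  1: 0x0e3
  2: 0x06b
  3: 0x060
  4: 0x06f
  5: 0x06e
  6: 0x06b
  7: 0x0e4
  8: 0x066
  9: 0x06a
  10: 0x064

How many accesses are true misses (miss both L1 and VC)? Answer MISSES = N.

#0 0xeb→b14/s0 MISS; vc=[]
#1 0xe3→b14/s0 L1-HIT; vc=[]
#2 0x6b→b6/s0 MISS; vc=[14]
#3 0x60→b6/s0 L1-HIT; vc=[14]
#4 0x6f→b6/s0 L1-HIT; vc=[14]
#5 0x6e→b6/s0 L1-HIT; vc=[14]
#6 0x6b→b6/s0 L1-HIT; vc=[14]
#7 0xe4→b14/s0 VC-HIT; vc=[6]
#8 0x66→b6/s0 VC-HIT; vc=[14]
#9 0x6a→b6/s0 L1-HIT; vc=[14]
#10 0x64→b6/s0 L1-HIT; vc=[14]

MISSES = 2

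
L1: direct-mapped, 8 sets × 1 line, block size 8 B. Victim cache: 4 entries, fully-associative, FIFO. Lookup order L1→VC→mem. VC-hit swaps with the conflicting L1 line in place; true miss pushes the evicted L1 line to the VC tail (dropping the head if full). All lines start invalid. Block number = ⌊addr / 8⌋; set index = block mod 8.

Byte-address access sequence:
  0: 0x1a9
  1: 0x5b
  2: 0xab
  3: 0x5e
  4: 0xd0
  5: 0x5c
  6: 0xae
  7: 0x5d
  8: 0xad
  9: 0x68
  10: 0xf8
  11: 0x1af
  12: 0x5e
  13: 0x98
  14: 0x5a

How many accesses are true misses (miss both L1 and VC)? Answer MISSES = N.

MISSES = 7

#0 0x1a9→b53/s5 MISS; vc=[]
#1 0x5b→b11/s3 MISS; vc=[]
#2 0xab→b21/s5 MISS; vc=[53]
#3 0x5e→b11/s3 L1-HIT; vc=[53]
#4 0xd0→b26/s2 MISS; vc=[53]
#5 0x5c→b11/s3 L1-HIT; vc=[53]
#6 0xae→b21/s5 L1-HIT; vc=[53]
#7 0x5d→b11/s3 L1-HIT; vc=[53]
#8 0xad→b21/s5 L1-HIT; vc=[53]
#9 0x68→b13/s5 MISS; vc=[53,21]
#10 0xf8→b31/s7 MISS; vc=[53,21]
#11 0x1af→b53/s5 VC-HIT; vc=[13,21]
#12 0x5e→b11/s3 L1-HIT; vc=[13,21]
#13 0x98→b19/s3 MISS; vc=[13,21,11]
#14 0x5a→b11/s3 VC-HIT; vc=[13,21,19]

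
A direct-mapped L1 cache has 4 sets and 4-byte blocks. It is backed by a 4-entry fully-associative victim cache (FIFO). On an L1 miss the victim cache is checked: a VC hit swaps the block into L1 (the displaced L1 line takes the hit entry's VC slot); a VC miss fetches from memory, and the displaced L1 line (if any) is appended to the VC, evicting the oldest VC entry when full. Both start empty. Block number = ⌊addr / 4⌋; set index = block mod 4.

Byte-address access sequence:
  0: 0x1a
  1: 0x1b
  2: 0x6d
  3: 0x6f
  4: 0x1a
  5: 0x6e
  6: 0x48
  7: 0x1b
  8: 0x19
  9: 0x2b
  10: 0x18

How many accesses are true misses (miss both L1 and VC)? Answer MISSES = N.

MISSES = 4

#0 0x1a→b6/s2 MISS; vc=[]
#1 0x1b→b6/s2 L1-HIT; vc=[]
#2 0x6d→b27/s3 MISS; vc=[]
#3 0x6f→b27/s3 L1-HIT; vc=[]
#4 0x1a→b6/s2 L1-HIT; vc=[]
#5 0x6e→b27/s3 L1-HIT; vc=[]
#6 0x48→b18/s2 MISS; vc=[6]
#7 0x1b→b6/s2 VC-HIT; vc=[18]
#8 0x19→b6/s2 L1-HIT; vc=[18]
#9 0x2b→b10/s2 MISS; vc=[18,6]
#10 0x18→b6/s2 VC-HIT; vc=[18,10]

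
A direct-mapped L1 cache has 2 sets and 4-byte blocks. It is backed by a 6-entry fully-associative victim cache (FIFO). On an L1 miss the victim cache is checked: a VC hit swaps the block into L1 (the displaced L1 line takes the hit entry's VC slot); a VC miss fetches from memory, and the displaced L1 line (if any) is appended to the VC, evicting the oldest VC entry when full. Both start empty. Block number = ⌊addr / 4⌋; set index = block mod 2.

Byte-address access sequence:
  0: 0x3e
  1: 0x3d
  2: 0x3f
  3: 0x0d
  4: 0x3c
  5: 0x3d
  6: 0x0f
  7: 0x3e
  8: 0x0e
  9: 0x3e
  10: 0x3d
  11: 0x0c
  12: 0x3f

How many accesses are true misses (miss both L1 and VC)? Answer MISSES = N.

MISSES = 2

0: 0x3e (blk 15, set 1) → MISS  vc=[]
1: 0x3d (blk 15, set 1) → L1-HIT  vc=[]
2: 0x3f (blk 15, set 1) → L1-HIT  vc=[]
3: 0xd (blk 3, set 1) → MISS  vc=[15]
4: 0x3c (blk 15, set 1) → VC-HIT  vc=[3]
5: 0x3d (blk 15, set 1) → L1-HIT  vc=[3]
6: 0xf (blk 3, set 1) → VC-HIT  vc=[15]
7: 0x3e (blk 15, set 1) → VC-HIT  vc=[3]
8: 0xe (blk 3, set 1) → VC-HIT  vc=[15]
9: 0x3e (blk 15, set 1) → VC-HIT  vc=[3]
10: 0x3d (blk 15, set 1) → L1-HIT  vc=[3]
11: 0xc (blk 3, set 1) → VC-HIT  vc=[15]
12: 0x3f (blk 15, set 1) → VC-HIT  vc=[3]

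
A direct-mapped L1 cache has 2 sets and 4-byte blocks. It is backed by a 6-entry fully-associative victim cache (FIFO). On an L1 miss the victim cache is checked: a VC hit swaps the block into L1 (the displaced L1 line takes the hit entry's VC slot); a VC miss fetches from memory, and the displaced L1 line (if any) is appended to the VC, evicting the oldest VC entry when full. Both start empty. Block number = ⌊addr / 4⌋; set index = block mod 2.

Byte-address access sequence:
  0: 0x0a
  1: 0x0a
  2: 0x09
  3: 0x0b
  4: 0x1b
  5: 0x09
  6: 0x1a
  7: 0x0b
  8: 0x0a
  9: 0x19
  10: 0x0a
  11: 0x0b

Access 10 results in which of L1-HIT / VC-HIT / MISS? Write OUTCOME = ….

OUTCOME = VC-HIT

#0 0xa→b2/s0 MISS; vc=[]
#1 0xa→b2/s0 L1-HIT; vc=[]
#2 0x9→b2/s0 L1-HIT; vc=[]
#3 0xb→b2/s0 L1-HIT; vc=[]
#4 0x1b→b6/s0 MISS; vc=[2]
#5 0x9→b2/s0 VC-HIT; vc=[6]
#6 0x1a→b6/s0 VC-HIT; vc=[2]
#7 0xb→b2/s0 VC-HIT; vc=[6]
#8 0xa→b2/s0 L1-HIT; vc=[6]
#9 0x19→b6/s0 VC-HIT; vc=[2]
#10 0xa→b2/s0 VC-HIT; vc=[6]
#11 0xb→b2/s0 L1-HIT; vc=[6]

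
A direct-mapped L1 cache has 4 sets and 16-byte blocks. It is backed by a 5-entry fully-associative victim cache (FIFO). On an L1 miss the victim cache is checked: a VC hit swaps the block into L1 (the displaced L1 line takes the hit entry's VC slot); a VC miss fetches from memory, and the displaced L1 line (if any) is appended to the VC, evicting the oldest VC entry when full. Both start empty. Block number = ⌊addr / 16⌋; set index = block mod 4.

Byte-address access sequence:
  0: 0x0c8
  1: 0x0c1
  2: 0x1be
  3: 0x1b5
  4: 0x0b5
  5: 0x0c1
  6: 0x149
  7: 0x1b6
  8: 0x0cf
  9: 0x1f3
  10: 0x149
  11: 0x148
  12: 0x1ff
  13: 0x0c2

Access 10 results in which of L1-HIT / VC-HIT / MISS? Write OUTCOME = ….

OUTCOME = VC-HIT

  [0] addr=0xc8 blk=12 s=0: MISS | VC []
  [1] addr=0xc1 blk=12 s=0: L1-HIT | VC []
  [2] addr=0x1be blk=27 s=3: MISS | VC []
  [3] addr=0x1b5 blk=27 s=3: L1-HIT | VC []
  [4] addr=0xb5 blk=11 s=3: MISS | VC [27]
  [5] addr=0xc1 blk=12 s=0: L1-HIT | VC [27]
  [6] addr=0x149 blk=20 s=0: MISS | VC [27, 12]
  [7] addr=0x1b6 blk=27 s=3: VC-HIT | VC [11, 12]
  [8] addr=0xcf blk=12 s=0: VC-HIT | VC [11, 20]
  [9] addr=0x1f3 blk=31 s=3: MISS | VC [11, 20, 27]
  [10] addr=0x149 blk=20 s=0: VC-HIT | VC [11, 12, 27]
  [11] addr=0x148 blk=20 s=0: L1-HIT | VC [11, 12, 27]
  [12] addr=0x1ff blk=31 s=3: L1-HIT | VC [11, 12, 27]
  [13] addr=0xc2 blk=12 s=0: VC-HIT | VC [11, 20, 27]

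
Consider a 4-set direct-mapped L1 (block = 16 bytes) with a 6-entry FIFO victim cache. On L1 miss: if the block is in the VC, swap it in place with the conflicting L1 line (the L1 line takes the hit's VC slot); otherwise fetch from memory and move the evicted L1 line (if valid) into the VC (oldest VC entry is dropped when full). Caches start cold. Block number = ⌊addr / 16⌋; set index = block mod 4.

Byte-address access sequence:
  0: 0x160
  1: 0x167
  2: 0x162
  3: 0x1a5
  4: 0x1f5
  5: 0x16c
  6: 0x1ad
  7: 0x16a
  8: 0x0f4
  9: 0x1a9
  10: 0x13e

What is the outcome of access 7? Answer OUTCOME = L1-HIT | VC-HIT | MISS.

OUTCOME = VC-HIT

0: 0x160 (blk 22, set 2) → MISS  vc=[]
1: 0x167 (blk 22, set 2) → L1-HIT  vc=[]
2: 0x162 (blk 22, set 2) → L1-HIT  vc=[]
3: 0x1a5 (blk 26, set 2) → MISS  vc=[22]
4: 0x1f5 (blk 31, set 3) → MISS  vc=[22]
5: 0x16c (blk 22, set 2) → VC-HIT  vc=[26]
6: 0x1ad (blk 26, set 2) → VC-HIT  vc=[22]
7: 0x16a (blk 22, set 2) → VC-HIT  vc=[26]
8: 0xf4 (blk 15, set 3) → MISS  vc=[26, 31]
9: 0x1a9 (blk 26, set 2) → VC-HIT  vc=[22, 31]
10: 0x13e (blk 19, set 3) → MISS  vc=[22, 31, 15]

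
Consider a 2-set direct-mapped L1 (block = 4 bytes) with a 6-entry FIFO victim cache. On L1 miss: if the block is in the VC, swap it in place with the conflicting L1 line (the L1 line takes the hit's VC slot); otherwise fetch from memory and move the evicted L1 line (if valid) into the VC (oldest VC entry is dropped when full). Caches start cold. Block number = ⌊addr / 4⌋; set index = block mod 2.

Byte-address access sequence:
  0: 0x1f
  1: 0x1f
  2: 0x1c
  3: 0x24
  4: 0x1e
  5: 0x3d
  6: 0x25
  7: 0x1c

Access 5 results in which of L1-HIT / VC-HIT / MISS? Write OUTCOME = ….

OUTCOME = MISS

  [0] addr=0x1f blk=7 s=1: MISS | VC []
  [1] addr=0x1f blk=7 s=1: L1-HIT | VC []
  [2] addr=0x1c blk=7 s=1: L1-HIT | VC []
  [3] addr=0x24 blk=9 s=1: MISS | VC [7]
  [4] addr=0x1e blk=7 s=1: VC-HIT | VC [9]
  [5] addr=0x3d blk=15 s=1: MISS | VC [9, 7]
  [6] addr=0x25 blk=9 s=1: VC-HIT | VC [15, 7]
  [7] addr=0x1c blk=7 s=1: VC-HIT | VC [15, 9]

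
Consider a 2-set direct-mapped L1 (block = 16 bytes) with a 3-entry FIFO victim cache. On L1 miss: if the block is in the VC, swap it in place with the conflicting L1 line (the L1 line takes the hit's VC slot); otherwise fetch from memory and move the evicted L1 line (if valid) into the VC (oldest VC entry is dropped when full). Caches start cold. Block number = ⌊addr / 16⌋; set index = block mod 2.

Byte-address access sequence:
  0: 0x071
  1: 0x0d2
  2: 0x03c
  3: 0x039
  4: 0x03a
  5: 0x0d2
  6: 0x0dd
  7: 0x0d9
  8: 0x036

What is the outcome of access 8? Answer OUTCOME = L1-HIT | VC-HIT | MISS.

  [0] addr=0x71 blk=7 s=1: MISS | VC []
  [1] addr=0xd2 blk=13 s=1: MISS | VC [7]
  [2] addr=0x3c blk=3 s=1: MISS | VC [7, 13]
  [3] addr=0x39 blk=3 s=1: L1-HIT | VC [7, 13]
  [4] addr=0x3a blk=3 s=1: L1-HIT | VC [7, 13]
  [5] addr=0xd2 blk=13 s=1: VC-HIT | VC [7, 3]
  [6] addr=0xdd blk=13 s=1: L1-HIT | VC [7, 3]
  [7] addr=0xd9 blk=13 s=1: L1-HIT | VC [7, 3]
  [8] addr=0x36 blk=3 s=1: VC-HIT | VC [7, 13]

OUTCOME = VC-HIT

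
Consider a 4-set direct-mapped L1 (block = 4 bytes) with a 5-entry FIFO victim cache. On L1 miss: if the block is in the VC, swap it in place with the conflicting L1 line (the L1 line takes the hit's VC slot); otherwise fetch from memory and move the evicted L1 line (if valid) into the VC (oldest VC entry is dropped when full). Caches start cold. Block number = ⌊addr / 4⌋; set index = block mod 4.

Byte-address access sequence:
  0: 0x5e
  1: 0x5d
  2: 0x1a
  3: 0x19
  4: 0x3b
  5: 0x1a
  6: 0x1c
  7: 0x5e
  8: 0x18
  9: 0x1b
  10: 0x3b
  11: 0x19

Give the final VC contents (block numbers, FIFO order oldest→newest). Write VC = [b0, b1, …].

VC = [14, 7]

  [0] addr=0x5e blk=23 s=3: MISS | VC []
  [1] addr=0x5d blk=23 s=3: L1-HIT | VC []
  [2] addr=0x1a blk=6 s=2: MISS | VC []
  [3] addr=0x19 blk=6 s=2: L1-HIT | VC []
  [4] addr=0x3b blk=14 s=2: MISS | VC [6]
  [5] addr=0x1a blk=6 s=2: VC-HIT | VC [14]
  [6] addr=0x1c blk=7 s=3: MISS | VC [14, 23]
  [7] addr=0x5e blk=23 s=3: VC-HIT | VC [14, 7]
  [8] addr=0x18 blk=6 s=2: L1-HIT | VC [14, 7]
  [9] addr=0x1b blk=6 s=2: L1-HIT | VC [14, 7]
  [10] addr=0x3b blk=14 s=2: VC-HIT | VC [6, 7]
  [11] addr=0x19 blk=6 s=2: VC-HIT | VC [14, 7]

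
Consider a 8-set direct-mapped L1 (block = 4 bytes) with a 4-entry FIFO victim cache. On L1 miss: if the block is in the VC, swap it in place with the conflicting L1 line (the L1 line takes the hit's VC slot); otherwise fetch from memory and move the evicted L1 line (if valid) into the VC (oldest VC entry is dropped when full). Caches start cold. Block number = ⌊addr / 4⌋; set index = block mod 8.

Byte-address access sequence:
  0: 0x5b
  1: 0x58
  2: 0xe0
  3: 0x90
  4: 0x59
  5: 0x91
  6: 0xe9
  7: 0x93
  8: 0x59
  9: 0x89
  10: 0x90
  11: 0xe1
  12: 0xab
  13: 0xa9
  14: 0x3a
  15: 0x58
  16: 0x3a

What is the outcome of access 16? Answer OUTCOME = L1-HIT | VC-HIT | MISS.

OUTCOME = VC-HIT

  [0] addr=0x5b blk=22 s=6: MISS | VC []
  [1] addr=0x58 blk=22 s=6: L1-HIT | VC []
  [2] addr=0xe0 blk=56 s=0: MISS | VC []
  [3] addr=0x90 blk=36 s=4: MISS | VC []
  [4] addr=0x59 blk=22 s=6: L1-HIT | VC []
  [5] addr=0x91 blk=36 s=4: L1-HIT | VC []
  [6] addr=0xe9 blk=58 s=2: MISS | VC []
  [7] addr=0x93 blk=36 s=4: L1-HIT | VC []
  [8] addr=0x59 blk=22 s=6: L1-HIT | VC []
  [9] addr=0x89 blk=34 s=2: MISS | VC [58]
  [10] addr=0x90 blk=36 s=4: L1-HIT | VC [58]
  [11] addr=0xe1 blk=56 s=0: L1-HIT | VC [58]
  [12] addr=0xab blk=42 s=2: MISS | VC [58, 34]
  [13] addr=0xa9 blk=42 s=2: L1-HIT | VC [58, 34]
  [14] addr=0x3a blk=14 s=6: MISS | VC [58, 34, 22]
  [15] addr=0x58 blk=22 s=6: VC-HIT | VC [58, 34, 14]
  [16] addr=0x3a blk=14 s=6: VC-HIT | VC [58, 34, 22]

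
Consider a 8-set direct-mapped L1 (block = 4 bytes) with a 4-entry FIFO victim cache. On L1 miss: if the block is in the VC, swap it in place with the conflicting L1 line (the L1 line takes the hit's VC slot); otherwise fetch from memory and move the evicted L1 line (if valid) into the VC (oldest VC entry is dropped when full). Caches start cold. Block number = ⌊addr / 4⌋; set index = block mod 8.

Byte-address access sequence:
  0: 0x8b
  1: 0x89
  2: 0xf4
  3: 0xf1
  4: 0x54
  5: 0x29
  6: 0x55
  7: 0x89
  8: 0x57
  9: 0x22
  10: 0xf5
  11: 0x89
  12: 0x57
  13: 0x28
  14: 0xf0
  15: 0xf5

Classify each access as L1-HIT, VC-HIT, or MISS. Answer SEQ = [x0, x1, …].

SEQ = [MISS, L1-HIT, MISS, MISS, MISS, MISS, L1-HIT, VC-HIT, L1-HIT, MISS, VC-HIT, L1-HIT, VC-HIT, VC-HIT, L1-HIT, VC-HIT]

  [0] addr=0x8b blk=34 s=2: MISS | VC []
  [1] addr=0x89 blk=34 s=2: L1-HIT | VC []
  [2] addr=0xf4 blk=61 s=5: MISS | VC []
  [3] addr=0xf1 blk=60 s=4: MISS | VC []
  [4] addr=0x54 blk=21 s=5: MISS | VC [61]
  [5] addr=0x29 blk=10 s=2: MISS | VC [61, 34]
  [6] addr=0x55 blk=21 s=5: L1-HIT | VC [61, 34]
  [7] addr=0x89 blk=34 s=2: VC-HIT | VC [61, 10]
  [8] addr=0x57 blk=21 s=5: L1-HIT | VC [61, 10]
  [9] addr=0x22 blk=8 s=0: MISS | VC [61, 10]
  [10] addr=0xf5 blk=61 s=5: VC-HIT | VC [21, 10]
  [11] addr=0x89 blk=34 s=2: L1-HIT | VC [21, 10]
  [12] addr=0x57 blk=21 s=5: VC-HIT | VC [61, 10]
  [13] addr=0x28 blk=10 s=2: VC-HIT | VC [61, 34]
  [14] addr=0xf0 blk=60 s=4: L1-HIT | VC [61, 34]
  [15] addr=0xf5 blk=61 s=5: VC-HIT | VC [21, 34]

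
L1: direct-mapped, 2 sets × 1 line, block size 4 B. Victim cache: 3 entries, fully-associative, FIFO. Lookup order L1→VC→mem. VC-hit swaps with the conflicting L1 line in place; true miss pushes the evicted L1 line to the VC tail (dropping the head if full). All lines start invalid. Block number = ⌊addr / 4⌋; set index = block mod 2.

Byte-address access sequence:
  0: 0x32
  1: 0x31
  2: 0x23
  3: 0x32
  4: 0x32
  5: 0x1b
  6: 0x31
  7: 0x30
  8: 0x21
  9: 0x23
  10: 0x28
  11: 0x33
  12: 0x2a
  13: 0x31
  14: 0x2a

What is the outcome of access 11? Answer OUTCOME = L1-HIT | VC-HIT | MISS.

#0 0x32→b12/s0 MISS; vc=[]
#1 0x31→b12/s0 L1-HIT; vc=[]
#2 0x23→b8/s0 MISS; vc=[12]
#3 0x32→b12/s0 VC-HIT; vc=[8]
#4 0x32→b12/s0 L1-HIT; vc=[8]
#5 0x1b→b6/s0 MISS; vc=[8,12]
#6 0x31→b12/s0 VC-HIT; vc=[8,6]
#7 0x30→b12/s0 L1-HIT; vc=[8,6]
#8 0x21→b8/s0 VC-HIT; vc=[12,6]
#9 0x23→b8/s0 L1-HIT; vc=[12,6]
#10 0x28→b10/s0 MISS; vc=[12,6,8]
#11 0x33→b12/s0 VC-HIT; vc=[10,6,8]
#12 0x2a→b10/s0 VC-HIT; vc=[12,6,8]
#13 0x31→b12/s0 VC-HIT; vc=[10,6,8]
#14 0x2a→b10/s0 VC-HIT; vc=[12,6,8]

OUTCOME = VC-HIT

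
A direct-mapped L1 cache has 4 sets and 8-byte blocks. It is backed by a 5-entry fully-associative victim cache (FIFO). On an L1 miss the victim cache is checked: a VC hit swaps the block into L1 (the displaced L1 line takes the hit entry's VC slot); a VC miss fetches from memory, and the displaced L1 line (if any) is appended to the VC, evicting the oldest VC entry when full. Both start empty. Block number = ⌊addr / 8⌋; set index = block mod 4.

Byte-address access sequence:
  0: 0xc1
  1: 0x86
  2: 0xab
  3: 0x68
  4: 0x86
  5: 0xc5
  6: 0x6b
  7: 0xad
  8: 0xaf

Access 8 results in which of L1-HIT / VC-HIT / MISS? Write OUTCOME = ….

OUTCOME = L1-HIT

  [0] addr=0xc1 blk=24 s=0: MISS | VC []
  [1] addr=0x86 blk=16 s=0: MISS | VC [24]
  [2] addr=0xab blk=21 s=1: MISS | VC [24]
  [3] addr=0x68 blk=13 s=1: MISS | VC [24, 21]
  [4] addr=0x86 blk=16 s=0: L1-HIT | VC [24, 21]
  [5] addr=0xc5 blk=24 s=0: VC-HIT | VC [16, 21]
  [6] addr=0x6b blk=13 s=1: L1-HIT | VC [16, 21]
  [7] addr=0xad blk=21 s=1: VC-HIT | VC [16, 13]
  [8] addr=0xaf blk=21 s=1: L1-HIT | VC [16, 13]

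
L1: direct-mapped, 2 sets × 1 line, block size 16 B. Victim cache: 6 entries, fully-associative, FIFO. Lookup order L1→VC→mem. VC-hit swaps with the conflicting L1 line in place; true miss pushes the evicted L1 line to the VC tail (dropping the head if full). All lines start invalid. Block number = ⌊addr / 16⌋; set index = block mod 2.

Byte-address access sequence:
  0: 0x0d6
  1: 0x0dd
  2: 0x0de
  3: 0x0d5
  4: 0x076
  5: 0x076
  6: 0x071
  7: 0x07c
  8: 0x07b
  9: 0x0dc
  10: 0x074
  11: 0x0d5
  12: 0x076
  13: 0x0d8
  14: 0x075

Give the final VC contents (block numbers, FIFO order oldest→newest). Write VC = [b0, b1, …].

  [0] addr=0xd6 blk=13 s=1: MISS | VC []
  [1] addr=0xdd blk=13 s=1: L1-HIT | VC []
  [2] addr=0xde blk=13 s=1: L1-HIT | VC []
  [3] addr=0xd5 blk=13 s=1: L1-HIT | VC []
  [4] addr=0x76 blk=7 s=1: MISS | VC [13]
  [5] addr=0x76 blk=7 s=1: L1-HIT | VC [13]
  [6] addr=0x71 blk=7 s=1: L1-HIT | VC [13]
  [7] addr=0x7c blk=7 s=1: L1-HIT | VC [13]
  [8] addr=0x7b blk=7 s=1: L1-HIT | VC [13]
  [9] addr=0xdc blk=13 s=1: VC-HIT | VC [7]
  [10] addr=0x74 blk=7 s=1: VC-HIT | VC [13]
  [11] addr=0xd5 blk=13 s=1: VC-HIT | VC [7]
  [12] addr=0x76 blk=7 s=1: VC-HIT | VC [13]
  [13] addr=0xd8 blk=13 s=1: VC-HIT | VC [7]
  [14] addr=0x75 blk=7 s=1: VC-HIT | VC [13]

VC = [13]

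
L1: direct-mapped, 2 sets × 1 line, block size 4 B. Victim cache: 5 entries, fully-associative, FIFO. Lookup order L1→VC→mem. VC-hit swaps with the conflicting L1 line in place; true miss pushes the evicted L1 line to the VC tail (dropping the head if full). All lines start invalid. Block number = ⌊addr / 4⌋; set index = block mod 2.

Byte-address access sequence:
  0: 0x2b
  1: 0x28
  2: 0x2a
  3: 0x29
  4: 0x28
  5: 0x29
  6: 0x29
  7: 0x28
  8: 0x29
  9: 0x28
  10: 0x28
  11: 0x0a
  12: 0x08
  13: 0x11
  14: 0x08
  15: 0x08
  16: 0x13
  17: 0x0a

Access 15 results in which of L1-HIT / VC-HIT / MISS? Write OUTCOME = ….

#0 0x2b→b10/s0 MISS; vc=[]
#1 0x28→b10/s0 L1-HIT; vc=[]
#2 0x2a→b10/s0 L1-HIT; vc=[]
#3 0x29→b10/s0 L1-HIT; vc=[]
#4 0x28→b10/s0 L1-HIT; vc=[]
#5 0x29→b10/s0 L1-HIT; vc=[]
#6 0x29→b10/s0 L1-HIT; vc=[]
#7 0x28→b10/s0 L1-HIT; vc=[]
#8 0x29→b10/s0 L1-HIT; vc=[]
#9 0x28→b10/s0 L1-HIT; vc=[]
#10 0x28→b10/s0 L1-HIT; vc=[]
#11 0xa→b2/s0 MISS; vc=[10]
#12 0x8→b2/s0 L1-HIT; vc=[10]
#13 0x11→b4/s0 MISS; vc=[10,2]
#14 0x8→b2/s0 VC-HIT; vc=[10,4]
#15 0x8→b2/s0 L1-HIT; vc=[10,4]
#16 0x13→b4/s0 VC-HIT; vc=[10,2]
#17 0xa→b2/s0 VC-HIT; vc=[10,4]

OUTCOME = L1-HIT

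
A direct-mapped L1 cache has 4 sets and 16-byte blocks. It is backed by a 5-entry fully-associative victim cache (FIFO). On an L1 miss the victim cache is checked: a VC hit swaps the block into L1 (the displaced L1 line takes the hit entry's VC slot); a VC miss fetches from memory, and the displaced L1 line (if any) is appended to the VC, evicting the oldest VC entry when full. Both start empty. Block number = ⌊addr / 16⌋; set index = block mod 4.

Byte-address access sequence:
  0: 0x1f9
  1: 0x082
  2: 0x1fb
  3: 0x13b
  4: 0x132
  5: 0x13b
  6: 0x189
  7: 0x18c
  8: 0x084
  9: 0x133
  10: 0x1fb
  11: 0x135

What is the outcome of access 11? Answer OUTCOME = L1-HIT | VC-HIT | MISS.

0: 0x1f9 (blk 31, set 3) → MISS  vc=[]
1: 0x82 (blk 8, set 0) → MISS  vc=[]
2: 0x1fb (blk 31, set 3) → L1-HIT  vc=[]
3: 0x13b (blk 19, set 3) → MISS  vc=[31]
4: 0x132 (blk 19, set 3) → L1-HIT  vc=[31]
5: 0x13b (blk 19, set 3) → L1-HIT  vc=[31]
6: 0x189 (blk 24, set 0) → MISS  vc=[31, 8]
7: 0x18c (blk 24, set 0) → L1-HIT  vc=[31, 8]
8: 0x84 (blk 8, set 0) → VC-HIT  vc=[31, 24]
9: 0x133 (blk 19, set 3) → L1-HIT  vc=[31, 24]
10: 0x1fb (blk 31, set 3) → VC-HIT  vc=[19, 24]
11: 0x135 (blk 19, set 3) → VC-HIT  vc=[31, 24]

OUTCOME = VC-HIT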